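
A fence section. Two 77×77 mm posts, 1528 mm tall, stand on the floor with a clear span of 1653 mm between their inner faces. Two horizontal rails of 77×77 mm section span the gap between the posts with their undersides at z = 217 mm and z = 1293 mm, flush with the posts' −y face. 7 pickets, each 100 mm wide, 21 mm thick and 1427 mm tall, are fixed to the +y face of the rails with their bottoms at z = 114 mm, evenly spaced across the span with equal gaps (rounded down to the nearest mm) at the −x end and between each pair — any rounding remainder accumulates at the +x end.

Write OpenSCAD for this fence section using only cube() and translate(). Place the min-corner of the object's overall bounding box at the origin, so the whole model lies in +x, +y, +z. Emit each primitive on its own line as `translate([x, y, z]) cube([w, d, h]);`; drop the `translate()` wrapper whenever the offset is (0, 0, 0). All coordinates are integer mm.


cube([77, 77, 1528]);
translate([1730, 0, 0]) cube([77, 77, 1528]);
translate([77, 0, 217]) cube([1653, 77, 77]);
translate([77, 0, 1293]) cube([1653, 77, 77]);
translate([196, 77, 114]) cube([100, 21, 1427]);
translate([415, 77, 114]) cube([100, 21, 1427]);
translate([634, 77, 114]) cube([100, 21, 1427]);
translate([853, 77, 114]) cube([100, 21, 1427]);
translate([1072, 77, 114]) cube([100, 21, 1427]);
translate([1291, 77, 114]) cube([100, 21, 1427]);
translate([1510, 77, 114]) cube([100, 21, 1427]);


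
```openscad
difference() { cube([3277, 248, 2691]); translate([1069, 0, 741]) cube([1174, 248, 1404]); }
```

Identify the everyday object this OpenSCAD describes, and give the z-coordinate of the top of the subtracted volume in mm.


A wall with a window opening. The window head height is 2145 mm.

A wall with a rectangular opening subtracted — a window. Sill at z = 741, opening 1404 mm tall, so the head is at 741 + 1404 = 2145 mm.


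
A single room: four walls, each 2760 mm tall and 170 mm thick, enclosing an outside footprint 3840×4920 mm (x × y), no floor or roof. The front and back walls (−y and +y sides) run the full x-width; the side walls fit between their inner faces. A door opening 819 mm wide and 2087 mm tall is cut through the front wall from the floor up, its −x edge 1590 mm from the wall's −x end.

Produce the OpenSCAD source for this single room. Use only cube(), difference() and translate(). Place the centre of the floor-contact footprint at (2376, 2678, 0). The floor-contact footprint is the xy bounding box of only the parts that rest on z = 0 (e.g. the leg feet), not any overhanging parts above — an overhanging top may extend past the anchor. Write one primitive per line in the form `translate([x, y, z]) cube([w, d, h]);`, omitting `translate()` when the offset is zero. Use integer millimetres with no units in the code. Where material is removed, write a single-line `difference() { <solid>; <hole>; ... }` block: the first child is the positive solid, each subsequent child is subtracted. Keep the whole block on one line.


difference() { translate([456, 218, 0]) cube([3840, 170, 2760]); translate([2046, 218, 0]) cube([819, 170, 2087]); }
translate([456, 4968, 0]) cube([3840, 170, 2760]);
translate([456, 388, 0]) cube([170, 4580, 2760]);
translate([4126, 388, 0]) cube([170, 4580, 2760]);


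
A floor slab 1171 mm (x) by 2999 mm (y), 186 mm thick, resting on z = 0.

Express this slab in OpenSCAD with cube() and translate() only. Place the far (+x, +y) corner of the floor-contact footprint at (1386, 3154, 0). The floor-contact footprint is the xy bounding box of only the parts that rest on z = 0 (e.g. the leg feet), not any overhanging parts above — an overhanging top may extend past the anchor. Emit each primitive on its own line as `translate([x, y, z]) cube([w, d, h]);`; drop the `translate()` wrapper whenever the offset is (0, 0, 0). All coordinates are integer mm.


translate([215, 155, 0]) cube([1171, 2999, 186]);


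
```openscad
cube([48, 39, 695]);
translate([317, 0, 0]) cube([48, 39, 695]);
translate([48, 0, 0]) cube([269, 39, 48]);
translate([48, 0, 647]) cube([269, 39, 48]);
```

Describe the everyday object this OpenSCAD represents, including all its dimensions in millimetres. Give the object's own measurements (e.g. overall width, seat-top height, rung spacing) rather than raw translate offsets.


A rectangular picture frame lying in the x–z plane (depth along y). The opening is 269 mm wide (x) by 599 mm tall (z), surrounded by a border 48 mm wide on all four sides. The frame is 39 mm deep and is made of two full-height vertical stiles with two horizontal rails fitted between them.


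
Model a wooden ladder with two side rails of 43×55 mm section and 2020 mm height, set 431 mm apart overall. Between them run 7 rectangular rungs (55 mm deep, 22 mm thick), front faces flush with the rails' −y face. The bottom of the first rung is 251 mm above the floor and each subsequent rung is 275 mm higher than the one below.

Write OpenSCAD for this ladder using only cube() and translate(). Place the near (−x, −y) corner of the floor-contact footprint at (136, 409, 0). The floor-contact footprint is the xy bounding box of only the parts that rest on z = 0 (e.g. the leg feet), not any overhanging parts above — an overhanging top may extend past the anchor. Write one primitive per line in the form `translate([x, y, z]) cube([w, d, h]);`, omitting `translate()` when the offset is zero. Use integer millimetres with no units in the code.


// rung span = 431 - 2*43 = 345
// rung[k] z = 251 + k*275
translate([136, 409, 0]) cube([43, 55, 2020]);
translate([524, 409, 0]) cube([43, 55, 2020]);
translate([179, 409, 251]) cube([345, 55, 22]);
translate([179, 409, 526]) cube([345, 55, 22]);
translate([179, 409, 801]) cube([345, 55, 22]);
translate([179, 409, 1076]) cube([345, 55, 22]);
translate([179, 409, 1351]) cube([345, 55, 22]);
translate([179, 409, 1626]) cube([345, 55, 22]);
translate([179, 409, 1901]) cube([345, 55, 22]);


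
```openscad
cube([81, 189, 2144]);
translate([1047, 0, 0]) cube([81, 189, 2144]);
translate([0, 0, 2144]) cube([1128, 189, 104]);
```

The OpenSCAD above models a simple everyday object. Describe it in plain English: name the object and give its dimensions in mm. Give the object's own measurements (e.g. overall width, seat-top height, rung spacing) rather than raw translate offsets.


A door frame. The clear opening is 966 mm wide and 2144 mm high. Two 81 mm wide jambs, 189 mm deep, stand either side of the opening from the floor to the top of the opening. A 104 mm thick head sits across the top of both jambs, spanning the full outside width of the frame.


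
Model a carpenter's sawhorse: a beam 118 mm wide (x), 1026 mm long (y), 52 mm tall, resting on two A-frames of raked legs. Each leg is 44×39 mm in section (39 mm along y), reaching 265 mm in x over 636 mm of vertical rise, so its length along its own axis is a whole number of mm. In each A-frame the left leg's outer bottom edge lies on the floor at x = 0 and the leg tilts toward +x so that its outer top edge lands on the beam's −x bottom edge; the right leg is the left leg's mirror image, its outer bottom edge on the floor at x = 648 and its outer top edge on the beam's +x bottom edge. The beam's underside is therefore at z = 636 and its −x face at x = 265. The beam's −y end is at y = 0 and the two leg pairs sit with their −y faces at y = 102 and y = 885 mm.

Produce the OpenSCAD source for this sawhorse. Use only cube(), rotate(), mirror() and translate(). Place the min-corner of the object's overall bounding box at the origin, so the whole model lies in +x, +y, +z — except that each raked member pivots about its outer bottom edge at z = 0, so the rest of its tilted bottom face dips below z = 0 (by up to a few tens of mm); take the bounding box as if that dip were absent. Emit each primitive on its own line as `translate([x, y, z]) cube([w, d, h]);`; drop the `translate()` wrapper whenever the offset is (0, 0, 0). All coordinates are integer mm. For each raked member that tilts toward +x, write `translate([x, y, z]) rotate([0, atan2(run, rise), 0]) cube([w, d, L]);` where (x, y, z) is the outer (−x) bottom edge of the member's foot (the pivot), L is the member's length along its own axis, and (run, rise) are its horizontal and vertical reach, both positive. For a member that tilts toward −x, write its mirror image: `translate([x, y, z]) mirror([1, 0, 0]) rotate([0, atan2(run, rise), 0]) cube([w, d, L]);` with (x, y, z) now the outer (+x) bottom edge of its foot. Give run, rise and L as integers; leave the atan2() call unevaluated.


// leg length = √(265² + 636²) = 689
// right-leg outer foot x = 2·265 + 118 = 648
// beam min-corner = (265, 0, 636)
translate([265, 0, 636]) cube([118, 1026, 52]);
translate([0, 102, 0]) rotate([0, atan2(265, 636), 0]) cube([44, 39, 689]);
translate([648, 102, 0]) mirror([1, 0, 0]) rotate([0, atan2(265, 636), 0]) cube([44, 39, 689]);
translate([0, 885, 0]) rotate([0, atan2(265, 636), 0]) cube([44, 39, 689]);
translate([648, 885, 0]) mirror([1, 0, 0]) rotate([0, atan2(265, 636), 0]) cube([44, 39, 689]);


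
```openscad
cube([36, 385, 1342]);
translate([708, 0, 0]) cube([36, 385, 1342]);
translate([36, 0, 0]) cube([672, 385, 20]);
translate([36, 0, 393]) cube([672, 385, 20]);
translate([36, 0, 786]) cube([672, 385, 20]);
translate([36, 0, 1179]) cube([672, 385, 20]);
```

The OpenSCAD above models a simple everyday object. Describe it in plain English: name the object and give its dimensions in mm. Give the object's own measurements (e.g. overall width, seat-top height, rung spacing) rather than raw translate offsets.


An open bookshelf. Two side panels, each 36 mm thick, 385 mm deep and 1342 mm tall, stand 744 mm apart (outside-to-outside). Between them sit 4 shelves, each 20 mm thick and 385 mm deep, spanning the full gap between the sides. The bottom shelf rests on the floor (its underside at z = 0) and the clear gap between one shelf's top and the next shelf's underside is 373 mm.


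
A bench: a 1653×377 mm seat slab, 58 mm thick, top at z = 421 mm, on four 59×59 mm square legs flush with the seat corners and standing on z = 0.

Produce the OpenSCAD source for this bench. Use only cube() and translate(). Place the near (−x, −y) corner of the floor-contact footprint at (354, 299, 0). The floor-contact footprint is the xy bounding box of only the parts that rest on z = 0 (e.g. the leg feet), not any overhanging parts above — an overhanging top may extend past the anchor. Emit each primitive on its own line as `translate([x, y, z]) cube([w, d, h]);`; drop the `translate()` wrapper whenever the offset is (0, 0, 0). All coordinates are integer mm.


translate([354, 299, 363]) cube([1653, 377, 58]);
translate([354, 299, 0]) cube([59, 59, 363]);
translate([354, 617, 0]) cube([59, 59, 363]);
translate([1948, 299, 0]) cube([59, 59, 363]);
translate([1948, 617, 0]) cube([59, 59, 363]);


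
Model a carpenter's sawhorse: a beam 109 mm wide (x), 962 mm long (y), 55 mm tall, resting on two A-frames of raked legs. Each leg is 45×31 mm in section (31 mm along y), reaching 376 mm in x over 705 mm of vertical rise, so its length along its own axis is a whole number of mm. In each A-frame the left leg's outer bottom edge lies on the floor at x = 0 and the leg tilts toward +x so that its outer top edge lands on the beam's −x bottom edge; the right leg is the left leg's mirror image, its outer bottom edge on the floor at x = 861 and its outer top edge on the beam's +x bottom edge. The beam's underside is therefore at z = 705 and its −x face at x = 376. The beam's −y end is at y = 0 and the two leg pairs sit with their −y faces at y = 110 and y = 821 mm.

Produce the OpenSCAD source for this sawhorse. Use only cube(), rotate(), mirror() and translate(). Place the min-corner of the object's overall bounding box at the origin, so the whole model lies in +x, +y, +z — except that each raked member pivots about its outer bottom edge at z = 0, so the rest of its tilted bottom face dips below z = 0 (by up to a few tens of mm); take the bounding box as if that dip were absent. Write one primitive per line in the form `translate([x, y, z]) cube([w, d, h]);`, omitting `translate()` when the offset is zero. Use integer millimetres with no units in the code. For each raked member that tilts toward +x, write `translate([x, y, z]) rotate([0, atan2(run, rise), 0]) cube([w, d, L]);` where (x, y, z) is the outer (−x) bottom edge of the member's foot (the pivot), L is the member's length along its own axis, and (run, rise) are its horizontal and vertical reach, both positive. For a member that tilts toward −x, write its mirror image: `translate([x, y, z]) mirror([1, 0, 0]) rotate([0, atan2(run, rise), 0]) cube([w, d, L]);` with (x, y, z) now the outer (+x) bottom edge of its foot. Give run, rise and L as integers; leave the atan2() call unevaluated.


translate([376, 0, 705]) cube([109, 962, 55]);
translate([0, 110, 0]) rotate([0, atan2(376, 705), 0]) cube([45, 31, 799]);
translate([861, 110, 0]) mirror([1, 0, 0]) rotate([0, atan2(376, 705), 0]) cube([45, 31, 799]);
translate([0, 821, 0]) rotate([0, atan2(376, 705), 0]) cube([45, 31, 799]);
translate([861, 821, 0]) mirror([1, 0, 0]) rotate([0, atan2(376, 705), 0]) cube([45, 31, 799]);


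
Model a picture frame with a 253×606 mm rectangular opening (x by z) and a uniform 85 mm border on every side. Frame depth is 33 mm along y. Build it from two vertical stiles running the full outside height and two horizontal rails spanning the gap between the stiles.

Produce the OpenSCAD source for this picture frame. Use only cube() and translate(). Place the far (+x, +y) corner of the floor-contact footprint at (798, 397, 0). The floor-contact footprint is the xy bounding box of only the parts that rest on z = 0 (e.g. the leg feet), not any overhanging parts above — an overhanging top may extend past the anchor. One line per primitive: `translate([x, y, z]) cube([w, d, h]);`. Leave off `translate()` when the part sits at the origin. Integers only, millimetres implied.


translate([375, 364, 0]) cube([85, 33, 776]);
translate([713, 364, 0]) cube([85, 33, 776]);
translate([460, 364, 0]) cube([253, 33, 85]);
translate([460, 364, 691]) cube([253, 33, 85]);


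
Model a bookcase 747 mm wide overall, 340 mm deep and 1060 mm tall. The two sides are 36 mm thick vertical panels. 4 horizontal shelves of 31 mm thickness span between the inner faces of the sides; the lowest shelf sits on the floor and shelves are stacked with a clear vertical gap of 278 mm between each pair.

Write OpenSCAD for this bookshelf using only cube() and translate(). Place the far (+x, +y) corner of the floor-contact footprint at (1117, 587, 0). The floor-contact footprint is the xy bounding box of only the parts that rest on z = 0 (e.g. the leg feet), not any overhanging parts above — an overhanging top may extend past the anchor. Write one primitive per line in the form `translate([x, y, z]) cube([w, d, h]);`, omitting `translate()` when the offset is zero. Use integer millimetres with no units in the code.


translate([370, 247, 0]) cube([36, 340, 1060]);
translate([1081, 247, 0]) cube([36, 340, 1060]);
translate([406, 247, 0]) cube([675, 340, 31]);
translate([406, 247, 309]) cube([675, 340, 31]);
translate([406, 247, 618]) cube([675, 340, 31]);
translate([406, 247, 927]) cube([675, 340, 31]);


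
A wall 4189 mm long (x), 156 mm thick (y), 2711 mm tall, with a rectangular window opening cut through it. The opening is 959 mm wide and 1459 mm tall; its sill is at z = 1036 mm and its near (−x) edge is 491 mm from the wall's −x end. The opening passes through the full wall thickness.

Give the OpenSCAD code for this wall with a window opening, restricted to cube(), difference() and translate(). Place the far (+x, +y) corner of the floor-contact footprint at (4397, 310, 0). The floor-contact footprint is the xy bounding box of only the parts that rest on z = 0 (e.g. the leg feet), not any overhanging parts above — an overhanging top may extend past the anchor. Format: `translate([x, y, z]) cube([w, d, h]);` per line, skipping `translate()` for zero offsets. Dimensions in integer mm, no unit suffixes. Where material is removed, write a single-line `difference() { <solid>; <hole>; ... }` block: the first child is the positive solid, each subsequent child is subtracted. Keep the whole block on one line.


difference() { translate([208, 154, 0]) cube([4189, 156, 2711]); translate([699, 154, 1036]) cube([959, 156, 1459]); }


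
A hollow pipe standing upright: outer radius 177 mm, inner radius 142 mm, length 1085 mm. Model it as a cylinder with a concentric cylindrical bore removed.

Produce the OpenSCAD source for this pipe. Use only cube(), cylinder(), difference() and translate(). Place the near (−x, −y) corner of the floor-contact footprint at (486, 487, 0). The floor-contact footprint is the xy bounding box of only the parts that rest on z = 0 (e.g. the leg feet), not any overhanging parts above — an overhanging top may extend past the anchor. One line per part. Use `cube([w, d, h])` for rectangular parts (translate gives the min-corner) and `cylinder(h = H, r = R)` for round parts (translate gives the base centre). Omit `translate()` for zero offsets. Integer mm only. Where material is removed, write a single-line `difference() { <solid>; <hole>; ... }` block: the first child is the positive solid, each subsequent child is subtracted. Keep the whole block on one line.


difference() { translate([663, 664, 0]) cylinder(h = 1085, r = 177); translate([663, 664, 0]) cylinder(h = 1085, r = 142); }


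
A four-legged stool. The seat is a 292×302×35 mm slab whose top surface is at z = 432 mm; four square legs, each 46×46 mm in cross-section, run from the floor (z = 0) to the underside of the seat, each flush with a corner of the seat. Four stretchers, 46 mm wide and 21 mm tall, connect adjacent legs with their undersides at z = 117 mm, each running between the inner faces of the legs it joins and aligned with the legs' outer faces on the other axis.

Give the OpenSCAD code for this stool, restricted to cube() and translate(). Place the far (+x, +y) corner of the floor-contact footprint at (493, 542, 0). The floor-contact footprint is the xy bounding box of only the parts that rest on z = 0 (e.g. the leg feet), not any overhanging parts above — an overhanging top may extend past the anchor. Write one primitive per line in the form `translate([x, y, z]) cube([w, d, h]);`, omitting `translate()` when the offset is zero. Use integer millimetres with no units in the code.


// leg_h = 432 - 35 = 397
// stretcher span = 292 - 2*46 = 200
translate([201, 240, 397]) cube([292, 302, 35]);
translate([201, 240, 0]) cube([46, 46, 397]);
translate([447, 240, 0]) cube([46, 46, 397]);
translate([201, 496, 0]) cube([46, 46, 397]);
translate([447, 496, 0]) cube([46, 46, 397]);
translate([247, 240, 117]) cube([200, 46, 21]);
translate([247, 496, 117]) cube([200, 46, 21]);
translate([201, 286, 117]) cube([46, 210, 21]);
translate([447, 286, 117]) cube([46, 210, 21]);


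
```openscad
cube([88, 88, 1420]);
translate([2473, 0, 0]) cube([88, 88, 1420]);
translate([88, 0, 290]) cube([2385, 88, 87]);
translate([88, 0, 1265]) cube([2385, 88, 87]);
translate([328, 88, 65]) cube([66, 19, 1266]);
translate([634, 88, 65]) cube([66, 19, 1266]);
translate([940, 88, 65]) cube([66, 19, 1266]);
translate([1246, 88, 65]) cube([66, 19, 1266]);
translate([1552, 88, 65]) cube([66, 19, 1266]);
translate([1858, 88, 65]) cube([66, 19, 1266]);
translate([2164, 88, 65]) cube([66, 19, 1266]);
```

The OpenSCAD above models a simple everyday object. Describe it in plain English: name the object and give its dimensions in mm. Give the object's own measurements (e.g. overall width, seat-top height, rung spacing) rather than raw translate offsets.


A fence section. Two 88×88 mm posts, 1420 mm tall, stand on the floor with a clear span of 2385 mm between their inner faces. Two horizontal rails of 88×87 mm section span the gap between the posts with their undersides at z = 290 mm and z = 1265 mm, flush with the posts' −y face. 7 pickets, each 66 mm wide, 19 mm thick and 1266 mm tall, are fixed to the +y face of the rails with their bottoms at z = 65 mm, spaced across the span with a 240 mm gap after the −x post and between neighbouring pickets, with 243 mm left before the +x post.


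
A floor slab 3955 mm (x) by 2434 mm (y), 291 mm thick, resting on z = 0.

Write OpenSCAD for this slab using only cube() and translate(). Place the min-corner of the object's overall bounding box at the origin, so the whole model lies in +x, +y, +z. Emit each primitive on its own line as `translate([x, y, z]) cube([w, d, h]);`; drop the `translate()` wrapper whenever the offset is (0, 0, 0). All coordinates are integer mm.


cube([3955, 2434, 291]);


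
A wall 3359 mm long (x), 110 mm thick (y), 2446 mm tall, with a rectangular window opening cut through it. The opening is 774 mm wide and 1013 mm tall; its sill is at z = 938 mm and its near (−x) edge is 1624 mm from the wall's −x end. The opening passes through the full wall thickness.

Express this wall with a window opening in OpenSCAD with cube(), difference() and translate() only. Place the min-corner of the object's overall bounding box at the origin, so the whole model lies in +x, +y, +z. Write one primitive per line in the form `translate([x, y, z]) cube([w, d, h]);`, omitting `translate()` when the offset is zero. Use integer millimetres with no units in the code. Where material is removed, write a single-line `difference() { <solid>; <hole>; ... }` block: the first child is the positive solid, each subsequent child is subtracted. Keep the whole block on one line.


difference() { cube([3359, 110, 2446]); translate([1624, 0, 938]) cube([774, 110, 1013]); }


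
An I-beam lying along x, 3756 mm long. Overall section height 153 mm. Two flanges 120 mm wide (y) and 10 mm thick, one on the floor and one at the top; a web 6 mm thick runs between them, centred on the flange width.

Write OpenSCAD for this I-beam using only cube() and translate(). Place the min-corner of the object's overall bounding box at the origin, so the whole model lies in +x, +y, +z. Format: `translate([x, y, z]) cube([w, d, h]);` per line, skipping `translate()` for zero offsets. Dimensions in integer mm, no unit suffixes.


cube([3756, 120, 10]);
translate([0, 57, 10]) cube([3756, 6, 133]);
translate([0, 0, 143]) cube([3756, 120, 10]);


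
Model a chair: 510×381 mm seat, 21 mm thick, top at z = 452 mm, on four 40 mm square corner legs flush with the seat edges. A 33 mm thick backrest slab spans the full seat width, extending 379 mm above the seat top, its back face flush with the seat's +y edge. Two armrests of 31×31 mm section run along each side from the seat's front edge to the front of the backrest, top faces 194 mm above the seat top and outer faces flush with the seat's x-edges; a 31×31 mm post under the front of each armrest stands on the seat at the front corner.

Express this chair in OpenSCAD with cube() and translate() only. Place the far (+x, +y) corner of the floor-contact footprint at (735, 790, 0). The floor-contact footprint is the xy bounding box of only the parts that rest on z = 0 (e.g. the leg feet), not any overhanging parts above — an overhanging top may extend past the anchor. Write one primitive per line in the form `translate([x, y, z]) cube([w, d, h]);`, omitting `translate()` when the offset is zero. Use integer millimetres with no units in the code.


translate([225, 409, 431]) cube([510, 381, 21]);
translate([225, 409, 0]) cube([40, 40, 431]);
translate([695, 409, 0]) cube([40, 40, 431]);
translate([225, 750, 0]) cube([40, 40, 431]);
translate([695, 750, 0]) cube([40, 40, 431]);
translate([225, 757, 452]) cube([510, 33, 379]);
translate([225, 409, 615]) cube([31, 348, 31]);
translate([704, 409, 615]) cube([31, 348, 31]);
translate([225, 409, 452]) cube([31, 31, 163]);
translate([704, 409, 452]) cube([31, 31, 163]);


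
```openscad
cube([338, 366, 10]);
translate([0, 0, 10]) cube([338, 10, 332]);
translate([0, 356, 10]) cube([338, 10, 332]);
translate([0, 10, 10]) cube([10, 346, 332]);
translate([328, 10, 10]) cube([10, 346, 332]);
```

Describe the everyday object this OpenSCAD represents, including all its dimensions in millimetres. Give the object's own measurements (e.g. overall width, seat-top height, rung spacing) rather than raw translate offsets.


An open-topped rectangular box: outside dimensions 338×366×342 mm, with a uniform wall and base thickness of 10 mm. The base is a full 338×366 slab on the floor; four walls sit on top of the base. The front and back walls (the −y and +y sides) span the full width; the two side walls fit between them.


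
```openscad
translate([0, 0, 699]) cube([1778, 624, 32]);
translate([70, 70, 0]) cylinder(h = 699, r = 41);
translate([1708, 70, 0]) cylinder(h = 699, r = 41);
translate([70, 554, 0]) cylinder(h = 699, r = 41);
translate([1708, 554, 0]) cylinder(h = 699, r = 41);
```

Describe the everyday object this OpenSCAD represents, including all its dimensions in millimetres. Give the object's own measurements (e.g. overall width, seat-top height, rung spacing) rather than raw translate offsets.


A rectangular dining table. The top is 1778×624×32 mm with its upper surface at z = 731 mm. It stands on four round legs of 82 mm diameter, each leg's bounding box inset 29 mm from the nearest pair of top edges, running from the floor to the underside of the top.


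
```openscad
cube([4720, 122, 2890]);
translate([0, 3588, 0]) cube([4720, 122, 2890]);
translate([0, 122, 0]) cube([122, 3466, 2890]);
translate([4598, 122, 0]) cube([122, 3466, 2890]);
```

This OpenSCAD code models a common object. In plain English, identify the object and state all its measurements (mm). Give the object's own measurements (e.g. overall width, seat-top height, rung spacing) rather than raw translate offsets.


The wall frame of a small rectangular building: four walls, each 2890 mm tall and 122 mm thick, enclosing a footprint 4720 mm (x) by 3710 mm (y) outside-to-outside, with no floor or roof. The front and back walls (the −y and +y sides) span the full width; the two side walls fit between them.


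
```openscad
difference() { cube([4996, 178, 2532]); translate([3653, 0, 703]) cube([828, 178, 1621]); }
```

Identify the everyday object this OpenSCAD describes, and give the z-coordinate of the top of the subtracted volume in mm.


A wall with a window opening. The window head height is 2324 mm.

A wall with a rectangular opening subtracted — a window. Sill at z = 703, opening 1621 mm tall, so the head is at 703 + 1621 = 2324 mm.


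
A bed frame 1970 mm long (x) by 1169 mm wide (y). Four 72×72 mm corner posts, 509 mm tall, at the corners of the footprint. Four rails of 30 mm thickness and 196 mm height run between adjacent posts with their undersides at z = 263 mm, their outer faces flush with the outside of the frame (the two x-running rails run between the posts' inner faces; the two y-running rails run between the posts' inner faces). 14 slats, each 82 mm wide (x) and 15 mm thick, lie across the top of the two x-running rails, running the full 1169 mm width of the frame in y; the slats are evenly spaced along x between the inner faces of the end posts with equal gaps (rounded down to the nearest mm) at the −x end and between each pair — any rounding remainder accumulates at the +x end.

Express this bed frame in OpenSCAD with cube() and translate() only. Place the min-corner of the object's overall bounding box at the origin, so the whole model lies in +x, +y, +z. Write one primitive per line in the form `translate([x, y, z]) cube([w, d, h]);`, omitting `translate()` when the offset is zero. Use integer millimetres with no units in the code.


cube([72, 72, 509]);
translate([0, 1097, 0]) cube([72, 72, 509]);
translate([1898, 0, 0]) cube([72, 72, 509]);
translate([1898, 1097, 0]) cube([72, 72, 509]);
translate([72, 0, 263]) cube([1826, 30, 196]);
translate([72, 1139, 263]) cube([1826, 30, 196]);
translate([0, 72, 263]) cube([30, 1025, 196]);
translate([1940, 72, 263]) cube([30, 1025, 196]);
translate([117, 0, 459]) cube([82, 1169, 15]);
translate([244, 0, 459]) cube([82, 1169, 15]);
translate([371, 0, 459]) cube([82, 1169, 15]);
translate([498, 0, 459]) cube([82, 1169, 15]);
translate([625, 0, 459]) cube([82, 1169, 15]);
translate([752, 0, 459]) cube([82, 1169, 15]);
translate([879, 0, 459]) cube([82, 1169, 15]);
translate([1006, 0, 459]) cube([82, 1169, 15]);
translate([1133, 0, 459]) cube([82, 1169, 15]);
translate([1260, 0, 459]) cube([82, 1169, 15]);
translate([1387, 0, 459]) cube([82, 1169, 15]);
translate([1514, 0, 459]) cube([82, 1169, 15]);
translate([1641, 0, 459]) cube([82, 1169, 15]);
translate([1768, 0, 459]) cube([82, 1169, 15]);


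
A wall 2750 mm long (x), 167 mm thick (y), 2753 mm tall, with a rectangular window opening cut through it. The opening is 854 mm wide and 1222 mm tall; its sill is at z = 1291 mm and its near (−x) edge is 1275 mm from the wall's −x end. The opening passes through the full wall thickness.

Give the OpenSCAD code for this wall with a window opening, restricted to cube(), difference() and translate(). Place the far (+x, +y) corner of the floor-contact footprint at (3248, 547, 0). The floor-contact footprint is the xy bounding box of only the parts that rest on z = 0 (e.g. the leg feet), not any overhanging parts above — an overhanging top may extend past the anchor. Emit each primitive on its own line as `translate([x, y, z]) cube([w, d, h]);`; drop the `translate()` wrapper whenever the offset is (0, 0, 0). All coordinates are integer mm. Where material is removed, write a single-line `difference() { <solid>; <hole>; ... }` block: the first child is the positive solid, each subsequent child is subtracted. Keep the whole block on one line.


difference() { translate([498, 380, 0]) cube([2750, 167, 2753]); translate([1773, 380, 1291]) cube([854, 167, 1222]); }


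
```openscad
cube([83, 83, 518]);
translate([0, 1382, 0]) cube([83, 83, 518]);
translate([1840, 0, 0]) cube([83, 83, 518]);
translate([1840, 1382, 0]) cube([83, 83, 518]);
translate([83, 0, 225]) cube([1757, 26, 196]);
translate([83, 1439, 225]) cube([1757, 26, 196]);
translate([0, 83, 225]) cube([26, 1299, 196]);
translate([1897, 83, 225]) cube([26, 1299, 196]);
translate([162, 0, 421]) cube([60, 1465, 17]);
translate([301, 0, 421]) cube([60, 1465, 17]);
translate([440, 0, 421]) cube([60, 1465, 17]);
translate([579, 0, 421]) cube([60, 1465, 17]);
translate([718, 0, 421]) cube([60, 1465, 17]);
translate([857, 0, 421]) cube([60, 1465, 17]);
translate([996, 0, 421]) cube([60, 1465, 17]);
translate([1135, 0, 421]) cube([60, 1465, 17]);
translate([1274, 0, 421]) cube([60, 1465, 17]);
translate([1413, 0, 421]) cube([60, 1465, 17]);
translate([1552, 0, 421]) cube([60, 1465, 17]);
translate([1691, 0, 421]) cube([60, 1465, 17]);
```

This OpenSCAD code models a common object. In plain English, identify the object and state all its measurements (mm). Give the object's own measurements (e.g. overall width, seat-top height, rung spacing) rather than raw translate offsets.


A bed frame 1923 mm long (x) by 1465 mm wide (y). Four 83×83 mm corner posts, 518 mm tall, at the corners of the footprint. Four rails of 26 mm thickness and 196 mm height run between adjacent posts with their undersides at z = 225 mm, their outer faces flush with the outside of the frame (the two x-running rails run between the posts' inner faces; the two y-running rails run between the posts' inner faces). 12 slats, each 60 mm wide (x) and 17 mm thick, lie across the top of the two x-running rails, running the full 1465 mm width of the frame in y; along x they sit between the end posts with a 79 mm gap after the −x posts and between neighbouring slats, leaving 89 mm before the +x posts.


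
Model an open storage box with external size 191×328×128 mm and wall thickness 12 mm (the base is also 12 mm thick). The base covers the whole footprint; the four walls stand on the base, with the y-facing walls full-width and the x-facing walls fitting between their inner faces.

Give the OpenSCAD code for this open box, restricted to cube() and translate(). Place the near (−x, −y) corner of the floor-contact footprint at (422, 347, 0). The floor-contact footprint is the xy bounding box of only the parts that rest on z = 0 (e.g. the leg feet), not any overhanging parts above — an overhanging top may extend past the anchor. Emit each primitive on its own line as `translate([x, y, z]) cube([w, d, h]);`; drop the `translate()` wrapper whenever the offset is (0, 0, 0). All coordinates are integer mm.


translate([422, 347, 0]) cube([191, 328, 12]);
translate([422, 347, 12]) cube([191, 12, 116]);
translate([422, 663, 12]) cube([191, 12, 116]);
translate([422, 359, 12]) cube([12, 304, 116]);
translate([601, 359, 12]) cube([12, 304, 116]);


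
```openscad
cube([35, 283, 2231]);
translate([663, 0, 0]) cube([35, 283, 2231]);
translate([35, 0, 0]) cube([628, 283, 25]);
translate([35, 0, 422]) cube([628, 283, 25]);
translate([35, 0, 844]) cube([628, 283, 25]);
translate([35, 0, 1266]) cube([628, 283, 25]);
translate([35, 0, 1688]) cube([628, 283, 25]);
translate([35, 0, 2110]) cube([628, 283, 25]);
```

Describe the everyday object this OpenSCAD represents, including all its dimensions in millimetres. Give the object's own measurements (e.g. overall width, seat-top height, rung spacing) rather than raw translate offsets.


An open bookshelf. Two side panels, each 35 mm thick, 283 mm deep and 2231 mm tall, stand 698 mm apart (outside-to-outside). Between them sit 6 shelves, each 25 mm thick and 283 mm deep, spanning the full gap between the sides. The bottom shelf rests on the floor (its underside at z = 0) and the clear gap between one shelf's top and the next shelf's underside is 397 mm.


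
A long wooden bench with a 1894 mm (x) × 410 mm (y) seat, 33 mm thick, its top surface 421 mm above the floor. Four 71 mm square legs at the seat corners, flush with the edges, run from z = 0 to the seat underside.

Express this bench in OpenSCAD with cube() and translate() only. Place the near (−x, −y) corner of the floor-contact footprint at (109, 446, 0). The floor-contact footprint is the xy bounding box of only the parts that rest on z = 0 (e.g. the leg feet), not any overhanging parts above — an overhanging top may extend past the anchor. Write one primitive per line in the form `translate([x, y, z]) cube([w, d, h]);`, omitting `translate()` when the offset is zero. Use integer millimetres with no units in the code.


translate([109, 446, 388]) cube([1894, 410, 33]);
translate([109, 446, 0]) cube([71, 71, 388]);
translate([109, 785, 0]) cube([71, 71, 388]);
translate([1932, 446, 0]) cube([71, 71, 388]);
translate([1932, 785, 0]) cube([71, 71, 388]);


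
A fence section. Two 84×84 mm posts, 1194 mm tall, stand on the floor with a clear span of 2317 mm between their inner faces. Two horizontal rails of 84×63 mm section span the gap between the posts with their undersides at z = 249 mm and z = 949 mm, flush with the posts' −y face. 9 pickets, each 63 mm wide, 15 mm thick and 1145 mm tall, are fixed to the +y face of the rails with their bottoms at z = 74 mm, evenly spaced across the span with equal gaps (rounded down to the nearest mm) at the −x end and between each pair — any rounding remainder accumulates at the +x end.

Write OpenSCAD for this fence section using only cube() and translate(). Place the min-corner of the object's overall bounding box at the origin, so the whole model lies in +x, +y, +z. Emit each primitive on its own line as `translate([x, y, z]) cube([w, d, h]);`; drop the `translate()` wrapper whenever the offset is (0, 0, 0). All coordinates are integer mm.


cube([84, 84, 1194]);
translate([2401, 0, 0]) cube([84, 84, 1194]);
translate([84, 0, 249]) cube([2317, 84, 63]);
translate([84, 0, 949]) cube([2317, 84, 63]);
translate([259, 84, 74]) cube([63, 15, 1145]);
translate([497, 84, 74]) cube([63, 15, 1145]);
translate([735, 84, 74]) cube([63, 15, 1145]);
translate([973, 84, 74]) cube([63, 15, 1145]);
translate([1211, 84, 74]) cube([63, 15, 1145]);
translate([1449, 84, 74]) cube([63, 15, 1145]);
translate([1687, 84, 74]) cube([63, 15, 1145]);
translate([1925, 84, 74]) cube([63, 15, 1145]);
translate([2163, 84, 74]) cube([63, 15, 1145]);


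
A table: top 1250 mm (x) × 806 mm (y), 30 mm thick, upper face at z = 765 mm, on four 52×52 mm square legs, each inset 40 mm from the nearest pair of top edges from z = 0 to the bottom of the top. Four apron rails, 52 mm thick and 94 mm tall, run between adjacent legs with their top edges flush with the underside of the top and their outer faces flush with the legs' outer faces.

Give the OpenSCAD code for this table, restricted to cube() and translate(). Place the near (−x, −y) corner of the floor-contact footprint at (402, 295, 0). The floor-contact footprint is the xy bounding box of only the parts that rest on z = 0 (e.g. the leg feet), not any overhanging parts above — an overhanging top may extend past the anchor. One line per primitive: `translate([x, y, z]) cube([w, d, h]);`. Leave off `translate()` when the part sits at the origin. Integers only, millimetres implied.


translate([362, 255, 735]) cube([1250, 806, 30]);
translate([402, 295, 0]) cube([52, 52, 735]);
translate([1520, 295, 0]) cube([52, 52, 735]);
translate([402, 969, 0]) cube([52, 52, 735]);
translate([1520, 969, 0]) cube([52, 52, 735]);
translate([454, 295, 641]) cube([1066, 52, 94]);
translate([454, 969, 641]) cube([1066, 52, 94]);
translate([402, 347, 641]) cube([52, 622, 94]);
translate([1520, 347, 641]) cube([52, 622, 94]);


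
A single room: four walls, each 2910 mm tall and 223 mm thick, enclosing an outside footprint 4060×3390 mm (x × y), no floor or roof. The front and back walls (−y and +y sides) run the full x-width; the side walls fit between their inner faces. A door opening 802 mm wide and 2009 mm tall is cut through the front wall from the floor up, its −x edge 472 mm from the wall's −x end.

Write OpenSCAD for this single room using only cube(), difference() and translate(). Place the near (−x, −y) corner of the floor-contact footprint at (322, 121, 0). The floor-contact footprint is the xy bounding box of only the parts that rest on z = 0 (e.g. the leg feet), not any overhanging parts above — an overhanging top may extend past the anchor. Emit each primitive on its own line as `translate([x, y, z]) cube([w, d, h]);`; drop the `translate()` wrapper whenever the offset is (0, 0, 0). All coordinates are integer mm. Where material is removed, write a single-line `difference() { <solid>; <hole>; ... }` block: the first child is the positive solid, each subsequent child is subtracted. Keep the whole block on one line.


difference() { translate([322, 121, 0]) cube([4060, 223, 2910]); translate([794, 121, 0]) cube([802, 223, 2009]); }
translate([322, 3288, 0]) cube([4060, 223, 2910]);
translate([322, 344, 0]) cube([223, 2944, 2910]);
translate([4159, 344, 0]) cube([223, 2944, 2910]);


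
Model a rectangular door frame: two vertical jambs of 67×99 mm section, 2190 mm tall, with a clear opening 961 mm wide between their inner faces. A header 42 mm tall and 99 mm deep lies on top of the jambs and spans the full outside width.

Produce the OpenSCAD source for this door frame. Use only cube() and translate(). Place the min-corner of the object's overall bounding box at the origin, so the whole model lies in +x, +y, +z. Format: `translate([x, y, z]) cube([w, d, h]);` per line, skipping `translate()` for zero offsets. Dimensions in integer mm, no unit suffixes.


cube([67, 99, 2190]);
translate([1028, 0, 0]) cube([67, 99, 2190]);
translate([0, 0, 2190]) cube([1095, 99, 42]);


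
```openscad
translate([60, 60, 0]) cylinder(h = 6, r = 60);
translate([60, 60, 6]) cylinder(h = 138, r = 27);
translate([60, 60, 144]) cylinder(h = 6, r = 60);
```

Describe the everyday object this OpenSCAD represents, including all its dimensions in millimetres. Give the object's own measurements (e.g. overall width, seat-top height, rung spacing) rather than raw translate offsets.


A spool: two coaxial disc flanges of radius 60 mm and thickness 6 mm, joined by a core cylinder of radius 27 mm and height 138 mm. The lower flange rests on z = 0 and the three cylinders share a vertical axis.
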